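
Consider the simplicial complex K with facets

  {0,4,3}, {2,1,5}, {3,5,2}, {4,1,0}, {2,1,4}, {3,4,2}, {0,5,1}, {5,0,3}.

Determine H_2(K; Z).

Fix the vertex order 0 < 1 < 2 < 3 < 4 < 5 and write every simplex with vertices in increasing order. Then dim K = 2 and the simplices of K are:

  0-simplices (6): [0], [1], [2], [3], [4], [5]
  1-simplices (12): [0,1], [0,3], [0,4], [0,5], [1,2], [1,4], [1,5], [2,3], [2,4], [2,5], [3,4], [3,5]
  2-simplices (8): [0,1,4], [0,1,5], [0,3,4], [0,3,5], [1,2,4], [1,2,5], [2,3,4], [2,3,5]

so the chain groups are C_0 ≅ Z^6, C_1 ≅ Z^12, C_2 ≅ Z^8.

Boundary ∂_1: C_1 → C_0 sends each edge [p,q] (with p < q) to q − p. For instance
  ∂[0,5] = [5] − [0].
As a 6×12 matrix over Z this has rank 5, with invariant factors (1,1,1,1,1).

Boundary ∂_2: C_2 → C_1 maps a triangle to the signed sum of its edges. For instance
  ∂[1,2,4] = [2,4] − [1,4] + [1,2],
  ∂[1,2,5] = [2,5] − [1,5] + [1,2].
As a 12×8 matrix over Z this has rank 7, with invariant factors (1,1,1,1,1,1,1).

Now H_k = ker ∂_k / im ∂_{k+1}, so:

  H_2: rank ker ∂_2 − rank ∂_3 = (8 − 7) − 0 = 1, and there is no ∂_3, so H_2 = Z.

H_2 ≅ Z.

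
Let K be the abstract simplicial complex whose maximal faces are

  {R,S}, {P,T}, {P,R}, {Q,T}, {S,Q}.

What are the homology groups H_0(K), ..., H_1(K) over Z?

We work with the vertex ordering P < Q < R < S < T. The simplices of K, each written with vertices in increasing order, are:

  0-simplices (5): P, Q, R, S, T
  1-simplices (5): PR, PT, QS, QT, RS

giving chain groups C_0 ≅ Z^5, C_1 ≅ Z^5.

The boundary map ∂_1: C_1 → C_0 sends each edge [p,q] (with p < q) to q − p. For instance
  ∂PR = R − P.
This gives a 5×5 integer matrix of rank 4; reducing to Smith normal form yields diagonal entries (1,1,1,1).

Reading off H_k = ker ∂_k / im ∂_{k+1}:

  H_0: rank C_0 − rank ∂_1 = 5 − 4 = 1, and the invariant factors of ∂_1 are all 1, so H_0 ≅ Z.
  H_1: rank ker ∂_1 − rank ∂_2 = (5 − 4) − 0 = 1, and there is no ∂_2, so H_1 ≅ Z.

(K is a triangulation of the circle S^1.)

H_0 ≅ Z,  H_1 ≅ Z.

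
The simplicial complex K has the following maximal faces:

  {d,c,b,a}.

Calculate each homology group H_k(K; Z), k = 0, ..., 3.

We work with the vertex ordering a < b < c < d. The simplices of K, each written with vertices in increasing order, are:

  0-simplices (4): a, b, c, d
  1-simplices (6): ab, ac, ad, bc, bd, cd
  2-simplices (4): abc, abd, acd, bcd
  3-simplices (1): abcd

so the chain groups are C_0 ≅ Z^4, C_1 ≅ Z^6, C_2 ≅ Z^4, C_3 ≅ Z^1.

Boundary ∂_1: C_1 → C_0 maps an edge to its endpoints' difference, ∂[p,q] = q − p. For instance
  ∂ab = b − a.
The resulting 4×6 matrix has rank 3, and its Smith normal form has invariant factors (1,1,1).

∂_2: C_2 → C_1 maps a triangle to the signed sum of its edges. For instance
  ∂bcd = cd − bd + bc,
  ∂abd = bd − ad + ab.
The resulting 6×4 matrix has rank 3, and its Smith normal form has invariant factors (1,1,1).

The boundary map ∂_3: C_3 → C_2 sends each 3-simplex σ to the alternating sum Σ_i (−1)^i (σ with its i-th vertex removed). For instance
  ∂abcd = bcd − acd + abd − abc.
This gives a 4×1 integer matrix of rank 1; reducing to Smith normal form yields diagonal entries (1).

Now H_k = ker ∂_k / im ∂_{k+1}, so:

  H_0: rank C_0 − rank ∂_1 = 4 − 3 = 1, and the invariant factors of ∂_1 are all 1, so H_0 = Z.
  H_1: rank ker ∂_1 − rank ∂_2 = (6 − 3) − 3 = 0, and the invariant factors of ∂_2 are all 1, so H_1 = 0.
  H_2: rank ker ∂_2 − rank ∂_3 = (4 − 3) − 1 = 0, and the invariant factors of ∂_3 are all 1, so H_2 = 0.
  H_3: rank ker ∂_3 − rank ∂_4 = (1 − 1) − 0 = 0, and there is no ∂_4, so H_3 = 0.

H_0 ≅ Z,  H_1 = 0,  H_2 = 0,  H_3 = 0.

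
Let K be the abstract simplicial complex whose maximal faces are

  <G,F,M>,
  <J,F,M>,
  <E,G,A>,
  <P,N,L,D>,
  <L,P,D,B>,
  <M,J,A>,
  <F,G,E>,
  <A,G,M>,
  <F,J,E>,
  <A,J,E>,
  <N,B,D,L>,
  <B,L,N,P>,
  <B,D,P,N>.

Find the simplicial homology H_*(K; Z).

K has 11 vertices, 22 edges, 18 triangles, 5 3-simplices.
rank ∂_0 = 0, rank ∂_1 = 9 ⇒ b_0 = 11 − 0 − 9 = 2; all invariant factors of ∂_1 are 1 so no torsion. So H_0 ≅ Z^2.
rank ∂_1 = 9, rank ∂_2 = 13 ⇒ b_1 = 22 − 9 − 13 = 0; all invariant factors of ∂_2 are 1 so no torsion. So H_1 ≅ 0.
rank ∂_2 = 13, rank ∂_3 = 4 ⇒ b_2 = 18 − 13 − 4 = 1; all invariant factors of ∂_3 are 1 so no torsion. So H_2 ≅ Z.
rank ∂_3 = 4, rank ∂_4 = 0 ⇒ b_3 = 5 − 4 − 0 = 1. So H_3 ≅ Z.

H_0 ≅ Z^2,  H_1 = 0,  H_2 ≅ Z,  H_3 ≅ Z.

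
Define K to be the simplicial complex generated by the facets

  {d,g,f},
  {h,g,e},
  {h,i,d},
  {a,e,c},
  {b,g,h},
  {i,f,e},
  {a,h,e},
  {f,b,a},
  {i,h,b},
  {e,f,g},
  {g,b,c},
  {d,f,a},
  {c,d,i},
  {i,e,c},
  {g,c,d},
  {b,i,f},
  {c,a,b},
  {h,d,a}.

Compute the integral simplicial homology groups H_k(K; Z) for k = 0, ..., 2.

H_0 ≅ Z,  H_1 ≅ Z^2,  H_2 ≅ Z.

Fix the vertex order a < b < c < d < e < f < g < h < i and write every simplex with vertices in increasing order. Then dim K = 2 and the simplices of K are:

  0-simplices (9): a, b, c, d, e, f, g, h, i
  1-simplices (27): ab, ac, ad, ae, af, ah, bc, bf, bg, bh, bi, cd, ce, cg, ci, df, dg, dh, di, ef, eg, eh, ei, fg, fi, gh, hi
  2-simplices (18): abc, abf, ace, adf, adh, aeh, bcg, bfi, bgh, bhi, cdg, cdi, cei, dfg, dhi, efg, efi, egh

so the chain groups are C_0 ≅ Z^9, C_1 ≅ Z^27, C_2 ≅ Z^18.

∂_1: C_1 → C_0 maps an edge to its endpoints' difference, ∂[p,q] = q − p. For instance
  ∂ef = f − e.
As a 9×27 matrix over Z this has rank 8, with invariant factors (1,1,1,1,1,1,1,1).

The boundary map ∂_2: C_2 → C_1 maps a triangle to the signed sum of its edges. For instance
  ∂dfg = fg − dg + df,
  ∂bhi = hi − bi + bh.
This gives a 27×18 integer matrix of rank 17; reducing to Smith normal form yields diagonal entries (1,1,1,1,1,1,1,1,1,1,1,1,1,1,1,1,1).

Reading off H_k = ker ∂_k / im ∂_{k+1}:

  H_0: rank C_0 − rank ∂_1 = 9 − 8 = 1, and the invariant factors of ∂_1 are all 1, so H_0 ≅ Z.
  H_1: rank ker ∂_1 − rank ∂_2 = (27 − 8) − 17 = 2, and the invariant factors of ∂_2 are all 1, so H_1 ≅ Z^2.
  H_2: rank ker ∂_2 − rank ∂_3 = (18 − 17) − 0 = 1, and there is no ∂_3, so H_2 ≅ Z.

As a check, the Euler characteristic is 9 − 27 + 18 = 0, which agrees with 1 − 2 + 1 = 0.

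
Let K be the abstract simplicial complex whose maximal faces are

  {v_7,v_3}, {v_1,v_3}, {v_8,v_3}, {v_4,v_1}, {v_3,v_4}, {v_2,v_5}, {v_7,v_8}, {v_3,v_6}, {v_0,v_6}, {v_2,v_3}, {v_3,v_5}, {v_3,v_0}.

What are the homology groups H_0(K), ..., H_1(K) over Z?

We work with the vertex ordering v_0 < v_1 < v_2 < v_3 < v_4 < v_5 < v_6 < v_7 < v_8. The simplices of K, each written with vertices in increasing order, are:

  0-simplices (9): [v_0], [v_1], [v_2], [v_3], [v_4], [v_5], [v_6], [v_7], [v_8]
  1-simplices (12): [v_0,v_3], [v_0,v_6], [v_1,v_3], [v_1,v_4], [v_2,v_3], [v_2,v_5], [v_3,v_4], [v_3,v_5], [v_3,v_6], [v_3,v_7], [v_3,v_8], [v_7,v_8]

Hence C_0 ≅ Z^9, C_1 ≅ Z^12.

∂_1: C_1 → C_0 maps an edge to its endpoints' difference, ∂[p,q] = q − p. For instance
  ∂[v_1,v_4] = [v_4] − [v_1].
This gives a 9×12 integer matrix of rank 8; reducing to Smith normal form yields diagonal entries (1,1,1,1,1,1,1,1).

Computing H_k = (kernel of ∂_k) / (image of ∂_{k+1}):

  H_0: rank C_0 − rank ∂_1 = 9 − 8 = 1, and the invariant factors of ∂_1 are all 1, so H_0 = Z.
  H_1: rank ker ∂_1 − rank ∂_2 = (12 − 8) − 0 = 4, and there is no ∂_2, so H_1 = Z^4.

As a check, the Euler characteristic is 9 − 12 = -3, which agrees with 1 − 4 = -3.

H_0 = Z,  H_1 = Z^4.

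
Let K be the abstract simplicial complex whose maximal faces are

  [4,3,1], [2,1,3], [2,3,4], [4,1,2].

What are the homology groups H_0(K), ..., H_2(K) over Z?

K has 4 vertices, 6 edges, 4 triangles.
rank ∂_0 = 0, rank ∂_1 = 3 ⇒ b_0 = 4 − 0 − 3 = 1; all invariant factors of ∂_1 are 1 so no torsion. So H_0 = Z.
rank ∂_1 = 3, rank ∂_2 = 3 ⇒ b_1 = 6 − 3 − 3 = 0; all invariant factors of ∂_2 are 1 so no torsion. So H_1 = 0.
rank ∂_2 = 3, rank ∂_3 = 0 ⇒ b_2 = 4 − 3 − 0 = 1. So H_2 = Z.

H_0 = Z,  H_1 = 0,  H_2 = Z.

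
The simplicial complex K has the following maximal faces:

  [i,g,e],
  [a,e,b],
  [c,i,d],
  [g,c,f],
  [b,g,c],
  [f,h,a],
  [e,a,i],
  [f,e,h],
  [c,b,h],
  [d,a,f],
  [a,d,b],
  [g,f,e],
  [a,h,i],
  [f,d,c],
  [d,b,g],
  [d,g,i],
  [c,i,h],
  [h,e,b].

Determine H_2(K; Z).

H_2 = 0.

Order the vertices as a < b < c < d < e < f < g < h < i. Listing each simplex with vertices in this order, K has dimension 2 with simplices:

  0-simplices (9): a, b, c, d, e, f, g, h, i
  1-simplices (27): ab, ad, ae, af, ah, ai, bc, bd, be, bg, bh, cd, cf, cg, ch, ci, df, dg, di, ef, eg, eh, ei, fg, fh, gi, hi
  2-simplices (18): abd, abe, adf, aei, afh, ahi, bcg, bch, bdg, beh, cdf, cdi, cfg, chi, dgi, efg, efh, egi

giving chain groups C_0 ≅ Z^9, C_1 ≅ Z^27, C_2 ≅ Z^18.

∂_1: C_1 → C_0 sends each edge [p,q] (with p < q) to q − p. For instance
  ∂bh = h − b.
This gives a 9×27 integer matrix of rank 8; reducing to Smith normal form yields diagonal entries (1,1,1,1,1,1,1,1).

Boundary ∂_2: C_2 → C_1 sends each 2-simplex [p,q,r] to [q,r] − [p,r] + [p,q]. For instance
  ∂egi = gi − ei + eg,
  ∂cdf = df − cf + cd.
This gives a 27×18 integer matrix of rank 18; reducing to Smith normal form yields diagonal entries (1,1,1,1,1,1,1,1,1,1,1,1,1,1,1,1,1,2).

From H_k ≅ ker(∂_k) / im(∂_{k+1}) we obtain:

  H_2: rank ker ∂_2 − rank ∂_3 = (18 − 18) − 0 = 0, and there is no ∂_3, so H_2 ≅ 0.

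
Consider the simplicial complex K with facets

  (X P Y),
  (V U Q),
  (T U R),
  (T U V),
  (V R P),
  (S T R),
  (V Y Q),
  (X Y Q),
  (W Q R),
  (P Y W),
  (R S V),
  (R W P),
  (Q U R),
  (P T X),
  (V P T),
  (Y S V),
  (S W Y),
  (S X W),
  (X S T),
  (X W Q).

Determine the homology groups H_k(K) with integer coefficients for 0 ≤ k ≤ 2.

H_0 = Z,  H_1 = Z ⊕ Z/2,  H_2 = 0.

Take the total order P < Q < R < S < T < U < V < W < X < Y on the vertex set. Then K (dimension 2) consists of the simplices:

  0-simplices (10): P, Q, R, S, T, U, V, W, X, Y
  1-simplices (30): PR, PT, PV, PW, PX, PY, QR, QU, QV, QW, QX, QY, RS, RT, RU, RV, RW, ST, SV, SW, SX, SY, TU, TV, TX, UV, VY, WX, WY, XY
  2-simplices (20): PRV, PRW, PTV, PTX, PWY, PXY, QRU, QRW, QUV, QVY, QWX, QXY, RST, RSV, RTU, STX, SVY, SWX, SWY, TUV

giving chain groups C_0 ≅ Z^10, C_1 ≅ Z^30, C_2 ≅ Z^20.

∂_1: C_1 → C_0 maps an edge to its endpoints' difference, ∂[p,q] = q − p. For instance
  ∂SV = V − S.
As a 10×30 matrix over Z this has rank 9, with invariant factors (1,1,1,1,1,1,1,1,1).

Boundary ∂_2: C_2 → C_1 acts by ∂[p,q,r] = [q,r] − [p,r] + [p,q]. For instance
  ∂TUV = UV − TV + TU,
  ∂QVY = VY − QY + QV.
This gives a 30×20 integer matrix of rank 20; reducing to Smith normal form yields diagonal entries (1,1,1,1,1,1,1,1,1,1,1,1,1,1,1,1,1,1,1,2).

Now H_k = ker ∂_k / im ∂_{k+1}, so:

  H_0: rank C_0 − rank ∂_1 = 10 − 9 = 1, and the invariant factors of ∂_1 are all 1, so H_0 = Z.
  H_1: rank ker ∂_1 − rank ∂_2 = (30 − 9) − 20 = 1, and ∂_2 has invariant factor 2 > 1, so H_1 = Z ⊕ Z/2.
  H_2: rank ker ∂_2 − rank ∂_3 = (20 − 20) − 0 = 0, and there is no ∂_3, so H_2 = 0.

(K is a triangulation of the Klein bottle.)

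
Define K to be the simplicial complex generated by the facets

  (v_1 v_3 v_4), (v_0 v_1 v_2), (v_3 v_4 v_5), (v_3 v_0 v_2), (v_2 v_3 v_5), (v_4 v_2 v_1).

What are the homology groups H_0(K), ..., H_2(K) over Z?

H_0 ≅ Z,  H_1 ≅ Z,  H_2 = 0.

We work with the vertex ordering v_0 < v_1 < v_2 < v_3 < v_4 < v_5. The simplices of K, each written with vertices in increasing order, are:

  0-simplices (6): [v_0], [v_1], [v_2], [v_3], [v_4], [v_5]
  1-simplices (12): [v_0,v_1], [v_0,v_2], [v_0,v_3], [v_1,v_2], [v_1,v_3], [v_1,v_4], [v_2,v_3], [v_2,v_4], [v_2,v_5], [v_3,v_4], [v_3,v_5], [v_4,v_5]
  2-simplices (6): [v_0,v_1,v_2], [v_0,v_2,v_3], [v_1,v_2,v_4], [v_1,v_3,v_4], [v_2,v_3,v_5], [v_3,v_4,v_5]

so the chain groups are C_0 ≅ Z^6, C_1 ≅ Z^12, C_2 ≅ Z^6.

Boundary ∂_1: C_1 → C_0 is given by ∂[p,q] = [q] − [p]. For instance
  ∂[v_1,v_2] = [v_2] − [v_1].
The 6×12 boundary matrix has rank 5 and Smith normal form diag(1,1,1,1,1).

Boundary ∂_2: C_2 → C_1 acts by ∂[p,q,r] = [q,r] − [p,r] + [p,q]. For instance
  ∂[v_1,v_3,v_4] = [v_3,v_4] − [v_1,v_4] + [v_1,v_3],
  ∂[v_0,v_2,v_3] = [v_2,v_3] − [v_0,v_3] + [v_0,v_2].
As a 12×6 matrix over Z this has rank 6, with invariant factors (1,1,1,1,1,1).

Reading off H_k = ker ∂_k / im ∂_{k+1}:

  H_0: rank C_0 − rank ∂_1 = 6 − 5 = 1, and the invariant factors of ∂_1 are all 1, so H_0 ≅ Z.
  H_1: rank ker ∂_1 − rank ∂_2 = (12 − 5) − 6 = 1, and the invariant factors of ∂_2 are all 1, so H_1 ≅ Z.
  H_2: rank ker ∂_2 − rank ∂_3 = (6 − 6) − 0 = 0, and there is no ∂_3, so H_2 ≅ 0.

As a check, the Euler characteristic is 6 − 12 + 6 = 0, which agrees with 1 − 1 + 0 = 0.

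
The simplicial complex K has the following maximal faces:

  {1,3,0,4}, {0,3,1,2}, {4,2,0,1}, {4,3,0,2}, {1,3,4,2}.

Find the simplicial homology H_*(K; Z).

H_0 ≅ Z,  H_1 = 0,  H_2 = 0,  H_3 ≅ Z.

Fix the vertex order 0 < 1 < 2 < 3 < 4 and write every simplex with vertices in increasing order. Then dim K = 3 and the simplices of K are:

  0-simplices (5): [0], [1], [2], [3], [4]
  1-simplices (10): [0,1], [0,2], [0,3], [0,4], [1,2], [1,3], [1,4], [2,3], [2,4], [3,4]
  2-simplices (10): [0,1,2], [0,1,3], [0,1,4], [0,2,3], [0,2,4], [0,3,4], [1,2,3], [1,2,4], [1,3,4], [2,3,4]
  3-simplices (5): [0,1,2,3], [0,1,2,4], [0,1,3,4], [0,2,3,4], [1,2,3,4]

Hence C_0 ≅ Z^5, C_1 ≅ Z^10, C_2 ≅ Z^10, C_3 ≅ Z^5.

Boundary ∂_1: C_1 → C_0 maps an edge to its endpoints' difference, ∂[p,q] = q − p.
The 5×10 boundary matrix has rank 4 and Smith normal form diag(1,1,1,1).

The boundary map ∂_2: C_2 → C_1 sends each 2-simplex [p,q,r] to [q,r] − [p,r] + [p,q]. For instance
  ∂[0,3,4] = [3,4] − [0,4] + [0,3],
  ∂[1,2,4] = [2,4] − [1,4] + [1,2].
The resulting 10×10 matrix has rank 6, and its Smith normal form has invariant factors (1,1,1,1,1,1).

∂_3: C_3 → C_2 sends each 3-simplex σ to the alternating sum Σ_i (−1)^i (σ with its i-th vertex removed). For instance
  ∂[0,1,2,3] = [1,2,3] − [0,2,3] + [0,1,3] − [0,1,2],
  ∂[0,1,2,4] = [1,2,4] − [0,2,4] + [0,1,4] − [0,1,2].
As a 10×5 matrix over Z this has rank 4, with invariant factors (1,1,1,1).

From H_k ≅ ker(∂_k) / im(∂_{k+1}) we obtain:

  H_0: rank C_0 − rank ∂_1 = 5 − 4 = 1, and the invariant factors of ∂_1 are all 1, so H_0 ≅ Z.
  H_1: rank ker ∂_1 − rank ∂_2 = (10 − 4) − 6 = 0, and the invariant factors of ∂_2 are all 1, so H_1 ≅ 0.
  H_2: rank ker ∂_2 − rank ∂_3 = (10 − 6) − 4 = 0, and the invariant factors of ∂_3 are all 1, so H_2 ≅ 0.
  H_3: rank ker ∂_3 − rank ∂_4 = (5 − 4) − 0 = 1, and there is no ∂_4, so H_3 ≅ Z.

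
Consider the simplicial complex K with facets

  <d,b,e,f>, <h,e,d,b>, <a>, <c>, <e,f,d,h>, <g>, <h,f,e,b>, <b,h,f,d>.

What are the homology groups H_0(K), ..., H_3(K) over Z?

H_0 = Z^4,  H_1 = 0,  H_2 = 0,  H_3 = Z.

Fix the vertex order a < b < c < d < e < f < g < h and write every simplex with vertices in increasing order. Then dim K = 3 and the simplices of K are:

  0-simplices (8): a, b, c, d, e, f, g, h
  1-simplices (10): bd, be, bf, bh, de, df, dh, ef, eh, fh
  2-simplices (10): bde, bdf, bdh, bef, beh, bfh, def, deh, dfh, efh
  3-simplices (5): bdef, bdeh, bdfh, befh, defh

so the chain groups are C_0 ≅ Z^8, C_1 ≅ Z^10, C_2 ≅ Z^10, C_3 ≅ Z^5.

The boundary map ∂_1: C_1 → C_0 is given by ∂[p,q] = [q] − [p].
The resulting 8×10 matrix has rank 4, and its Smith normal form has invariant factors (1,1,1,1).

Boundary ∂_2: C_2 → C_1 sends each 2-simplex [p,q,r] to [q,r] − [p,r] + [p,q]. For instance
  ∂deh = eh − dh + de,
  ∂bdf = df − bf + bd.
This gives a 10×10 integer matrix of rank 6; reducing to Smith normal form yields diagonal entries (1,1,1,1,1,1).

The boundary map ∂_3: C_3 → C_2 sends each 3-simplex σ to the alternating sum Σ_i (−1)^i (σ with its i-th vertex removed). For instance
  ∂bdfh = dfh − bfh + bdh − bdf,
  ∂defh = efh − dfh + deh − def.
The 10×5 boundary matrix has rank 4 and Smith normal form diag(1,1,1,1).

Computing H_k = (kernel of ∂_k) / (image of ∂_{k+1}):

  H_0: rank C_0 − rank ∂_1 = 8 − 4 = 4, and the invariant factors of ∂_1 are all 1, so H_0 = Z^4.
  H_1: rank ker ∂_1 − rank ∂_2 = (10 − 4) − 6 = 0, and the invariant factors of ∂_2 are all 1, so H_1 = 0.
  H_2: rank ker ∂_2 − rank ∂_3 = (10 − 6) − 4 = 0, and the invariant factors of ∂_3 are all 1, so H_2 = 0.
  H_3: rank ker ∂_3 − rank ∂_4 = (5 − 4) − 0 = 1, and there is no ∂_4, so H_3 = Z.

As a check, the Euler characteristic is 8 − 10 + 10 − 5 = 3, which agrees with 4 − 0 + 0 − 1 = 3.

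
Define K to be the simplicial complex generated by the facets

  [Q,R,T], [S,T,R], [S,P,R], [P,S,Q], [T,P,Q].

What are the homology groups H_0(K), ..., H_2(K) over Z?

H_0 ≅ Z,  H_1 ≅ Z,  H_2 = 0.

Take the total order P < Q < R < S < T on the vertex set. Then K (dimension 2) consists of the simplices:

  0-simplices (5): P, Q, R, S, T
  1-simplices (10): PQ, PR, PS, PT, QR, QS, QT, RS, RT, ST
  2-simplices (5): PQS, PQT, PRS, QRT, RST

giving chain groups C_0 ≅ Z^5, C_1 ≅ Z^10, C_2 ≅ Z^5.

Boundary ∂_1: C_1 → C_0 is given by ∂[p,q] = [q] − [p].
This gives a 5×10 integer matrix of rank 4; reducing to Smith normal form yields diagonal entries (1,1,1,1).

The boundary map ∂_2: C_2 → C_1 sends each 2-simplex [p,q,r] to [q,r] − [p,r] + [p,q]. For instance
  ∂PQT = QT − PT + PQ,
  ∂RST = ST − RT + RS.
As a 10×5 matrix over Z this has rank 5, with invariant factors (1,1,1,1,1).

Reading off H_k = ker ∂_k / im ∂_{k+1}:

  H_0: rank C_0 − rank ∂_1 = 5 − 4 = 1, and the invariant factors of ∂_1 are all 1, so H_0 = Z.
  H_1: rank ker ∂_1 − rank ∂_2 = (10 − 4) − 5 = 1, and the invariant factors of ∂_2 are all 1, so H_1 = Z.
  H_2: rank ker ∂_2 − rank ∂_3 = (5 − 5) − 0 = 0, and there is no ∂_3, so H_2 = 0.

As a check, the Euler characteristic is 5 − 10 + 5 = 0, which agrees with 1 − 1 + 0 = 0.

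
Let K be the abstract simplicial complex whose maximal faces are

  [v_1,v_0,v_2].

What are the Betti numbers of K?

b_0 = 1, b_1 = 0, b_2 = 0.

We work with the vertex ordering v_0 < v_1 < v_2. The simplices of K, each written with vertices in increasing order, are:

  0-simplices (3): [v_0], [v_1], [v_2]
  1-simplices (3): [v_0,v_1], [v_0,v_2], [v_1,v_2]
  2-simplices (1): [v_0,v_1,v_2]

so the chain groups are C_0 ≅ Z^3, C_1 ≅ Z^3, C_2 ≅ Z^1.

∂_1: C_1 → C_0 maps an edge to its endpoints' difference, ∂[p,q] = q − p. For instance
  ∂[v_0,v_1] = [v_1] − [v_0].
As a 3×3 matrix over Z this has rank 2, with invariant factors (1,1).

∂_2: C_2 → C_1 maps a triangle to the signed sum of its edges. For instance
  ∂[v_0,v_1,v_2] = [v_1,v_2] − [v_0,v_2] + [v_0,v_1].
As a 3×1 matrix over Z this has rank 1, with invariant factors (1).

From H_k ≅ ker(∂_k) / im(∂_{k+1}) we obtain:

  H_0: rank C_0 − rank ∂_1 = 3 − 2 = 1, and the invariant factors of ∂_1 are all 1, so H_0 = Z.
  H_1: rank ker ∂_1 − rank ∂_2 = (3 − 2) − 1 = 0, and the invariant factors of ∂_2 are all 1, so H_1 = 0.
  H_2: rank ker ∂_2 − rank ∂_3 = (1 − 1) − 0 = 0, and there is no ∂_3, so H_2 = 0.

(K is a triangulation of the 2-simplex.)

Hence the Betti numbers are b_0 = 1, b_1 = 0, b_2 = 0.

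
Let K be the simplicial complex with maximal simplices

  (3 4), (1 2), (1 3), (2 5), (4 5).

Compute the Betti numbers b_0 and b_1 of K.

b_0 = 1, b_1 = 1.

Take the total order 1 < 2 < 3 < 4 < 5 on the vertex set. Then K (dimension 1) consists of the simplices:

  0-simplices (5): [1], [2], [3], [4], [5]
  1-simplices (5): [1,2], [1,3], [2,5], [3,4], [4,5]

Hence C_0 ≅ Z^5, C_1 ≅ Z^5.

∂_1: C_1 → C_0 sends each edge [p,q] (with p < q) to q − p. For instance
  ∂[1,2] = [2] − [1].
As a 5×5 matrix over Z this has rank 4, with invariant factors (1,1,1,1).

Computing H_k = (kernel of ∂_k) / (image of ∂_{k+1}):

  H_0: rank C_0 − rank ∂_1 = 5 − 4 = 1, and the invariant factors of ∂_1 are all 1, so H_0 = Z.
  H_1: rank ker ∂_1 − rank ∂_2 = (5 − 4) − 0 = 1, and there is no ∂_2, so H_1 = Z.

As a check, the Euler characteristic is 5 − 5 = 0, which agrees with 1 − 1 = 0.

Hence the Betti numbers are b_0 = 1, b_1 = 1.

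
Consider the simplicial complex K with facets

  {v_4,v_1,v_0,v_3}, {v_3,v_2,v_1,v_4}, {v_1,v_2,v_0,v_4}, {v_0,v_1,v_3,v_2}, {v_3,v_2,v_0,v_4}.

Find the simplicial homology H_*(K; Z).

H_0 = Z,  H_1 = 0,  H_2 = 0,  H_3 = Z.

Take the total order v_0 < v_1 < v_2 < v_3 < v_4 on the vertex set. Then K (dimension 3) consists of the simplices:

  0-simplices (5): [v_0], [v_1], [v_2], [v_3], [v_4]
  1-simplices (10): [v_0,v_1], [v_0,v_2], [v_0,v_3], [v_0,v_4], [v_1,v_2], [v_1,v_3], [v_1,v_4], [v_2,v_3], [v_2,v_4], [v_3,v_4]
  2-simplices (10): [v_0,v_1,v_2], [v_0,v_1,v_3], [v_0,v_1,v_4], [v_0,v_2,v_3], [v_0,v_2,v_4], [v_0,v_3,v_4], [v_1,v_2,v_3], [v_1,v_2,v_4], [v_1,v_3,v_4], [v_2,v_3,v_4]
  3-simplices (5): [v_0,v_1,v_2,v_3], [v_0,v_1,v_2,v_4], [v_0,v_1,v_3,v_4], [v_0,v_2,v_3,v_4], [v_1,v_2,v_3,v_4]

so the chain groups are C_0 ≅ Z^5, C_1 ≅ Z^10, C_2 ≅ Z^10, C_3 ≅ Z^5.

∂_1: C_1 → C_0 is given by ∂[p,q] = [q] − [p].
The resulting 5×10 matrix has rank 4, and its Smith normal form has invariant factors (1,1,1,1).

∂_2: C_2 → C_1 acts by ∂[p,q,r] = [q,r] − [p,r] + [p,q]. For instance
  ∂[v_1,v_3,v_4] = [v_3,v_4] − [v_1,v_4] + [v_1,v_3],
  ∂[v_0,v_3,v_4] = [v_3,v_4] − [v_0,v_4] + [v_0,v_3].
The resulting 10×10 matrix has rank 6, and its Smith normal form has invariant factors (1,1,1,1,1,1).

The boundary map ∂_3: C_3 → C_2 sends each 3-simplex σ to the alternating sum Σ_i (−1)^i (σ with its i-th vertex removed). For instance
  ∂[v_1,v_2,v_3,v_4] = [v_2,v_3,v_4] − [v_1,v_3,v_4] + [v_1,v_2,v_4] − [v_1,v_2,v_3],
  ∂[v_0,v_1,v_3,v_4] = [v_1,v_3,v_4] − [v_0,v_3,v_4] + [v_0,v_1,v_4] − [v_0,v_1,v_3].
The 10×5 boundary matrix has rank 4 and Smith normal form diag(1,1,1,1).

From H_k ≅ ker(∂_k) / im(∂_{k+1}) we obtain:

  H_0: rank C_0 − rank ∂_1 = 5 − 4 = 1, and the invariant factors of ∂_1 are all 1, so H_0 = Z.
  H_1: rank ker ∂_1 − rank ∂_2 = (10 − 4) − 6 = 0, and the invariant factors of ∂_2 are all 1, so H_1 = 0.
  H_2: rank ker ∂_2 − rank ∂_3 = (10 − 6) − 4 = 0, and the invariant factors of ∂_3 are all 1, so H_2 = 0.
  H_3: rank ker ∂_3 − rank ∂_4 = (5 − 4) − 0 = 1, and there is no ∂_4, so H_3 = Z.

(K is a triangulation of the 3-sphere S^3.)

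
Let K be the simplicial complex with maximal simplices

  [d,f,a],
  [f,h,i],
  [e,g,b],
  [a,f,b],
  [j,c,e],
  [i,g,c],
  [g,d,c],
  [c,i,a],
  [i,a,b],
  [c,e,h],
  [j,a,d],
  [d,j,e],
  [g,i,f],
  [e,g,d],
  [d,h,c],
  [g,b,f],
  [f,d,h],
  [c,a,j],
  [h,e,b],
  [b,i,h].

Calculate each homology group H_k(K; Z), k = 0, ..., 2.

Order the vertices as a < b < c < d < e < f < g < h < i < j. Listing each simplex with vertices in this order, K has dimension 2 with simplices:

  0-simplices (10): a, b, c, d, e, f, g, h, i, j
  1-simplices (30): ab, ac, ad, af, ai, aj, be, bf, bg, bh, bi, cd, ce, cg, ch, ci, cj, de, df, dg, dh, dj, eg, eh, ej, fg, fh, fi, gi, hi
  2-simplices (20): abf, abi, aci, acj, adf, adj, beg, beh, bfg, bhi, cdg, cdh, ceh, cej, cgi, deg, dej, dfh, fgi, fhi

giving chain groups C_0 ≅ Z^10, C_1 ≅ Z^30, C_2 ≅ Z^20.

∂_1: C_1 → C_0 sends each edge [p,q] (with p < q) to q − p. For instance
  ∂dh = h − d.
The resulting 10×30 matrix has rank 9, and its Smith normal form has invariant factors (1,1,1,1,1,1,1,1,1).

Boundary ∂_2: C_2 → C_1 acts by ∂[p,q,r] = [q,r] − [p,r] + [p,q]. For instance
  ∂dfh = fh − dh + df,
  ∂cdh = dh − ch + cd.
The resulting 30×20 matrix has rank 20, and its Smith normal form has invariant factors (1,1,1,1,1,1,1,1,1,1,1,1,1,1,1,1,1,1,1,2).

From H_k ≅ ker(∂_k) / im(∂_{k+1}) we obtain:

  H_0: rank C_0 − rank ∂_1 = 10 − 9 = 1, and the invariant factors of ∂_1 are all 1, so H_0 = Z.
  H_1: rank ker ∂_1 − rank ∂_2 = (30 − 9) − 20 = 1, and ∂_2 has invariant factor 2 > 1, so H_1 = Z ⊕ Z/2.
  H_2: rank ker ∂_2 − rank ∂_3 = (20 − 20) − 0 = 0, and there is no ∂_3, so H_2 = 0.

H_0 ≅ Z,  H_1 ≅ Z ⊕ Z/2,  H_2 = 0.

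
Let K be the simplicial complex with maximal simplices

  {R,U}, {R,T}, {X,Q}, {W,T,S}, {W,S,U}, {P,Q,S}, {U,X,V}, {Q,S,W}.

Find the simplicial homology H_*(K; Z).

Take the total order P < Q < R < S < T < U < V < W < X on the vertex set. Then K (dimension 2) consists of the simplices:

  0-simplices (9): P, Q, R, S, T, U, V, W, X
  1-simplices (15): PQ, PS, QS, QW, QX, RT, RU, ST, SU, SW, TW, UV, UW, UX, VX
  2-simplices (5): PQS, QSW, STW, SUW, UVX

so the chain groups are C_0 ≅ Z^9, C_1 ≅ Z^15, C_2 ≅ Z^5.

∂_1: C_1 → C_0 is given by ∂[p,q] = [q] − [p].
The 9×15 boundary matrix has rank 8 and Smith normal form diag(1,1,1,1,1,1,1,1).

The boundary map ∂_2: C_2 → C_1 maps a triangle to the signed sum of its edges. For instance
  ∂SUW = UW − SW + SU,
  ∂QSW = SW − QW + QS.
As a 15×5 matrix over Z this has rank 5, with invariant factors (1,1,1,1,1).

Now H_k = ker ∂_k / im ∂_{k+1}, so:

  H_0: rank C_0 − rank ∂_1 = 9 − 8 = 1, and the invariant factors of ∂_1 are all 1, so H_0 = Z.
  H_1: rank ker ∂_1 − rank ∂_2 = (15 − 8) − 5 = 2, and the invariant factors of ∂_2 are all 1, so H_1 = Z^2.
  H_2: rank ker ∂_2 − rank ∂_3 = (5 − 5) − 0 = 0, and there is no ∂_3, so H_2 = 0.

As a check, the Euler characteristic is 9 − 15 + 5 = -1, which agrees with 1 − 2 + 0 = -1.

H_0 ≅ Z,  H_1 ≅ Z^2,  H_2 = 0.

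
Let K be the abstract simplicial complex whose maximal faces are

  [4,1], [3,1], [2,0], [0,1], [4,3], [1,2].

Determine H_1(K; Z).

Take the total order 0 < 1 < 2 < 3 < 4 on the vertex set. Then K (dimension 1) consists of the simplices:

  0-simplices (5): [0], [1], [2], [3], [4]
  1-simplices (6): [0,1], [0,2], [1,2], [1,3], [1,4], [3,4]

giving chain groups C_0 ≅ Z^5, C_1 ≅ Z^6.

Boundary ∂_1: C_1 → C_0 is given by ∂[p,q] = [q] − [p]. For instance
  ∂[3,4] = [4] − [3].
The resulting 5×6 matrix has rank 4, and its Smith normal form has invariant factors (1,1,1,1).

Now H_k = ker ∂_k / im ∂_{k+1}, so:

  H_1: rank ker ∂_1 − rank ∂_2 = (6 − 4) − 0 = 2, and there is no ∂_2, so H_1 ≅ Z^2.

H_1 ≅ Z^2.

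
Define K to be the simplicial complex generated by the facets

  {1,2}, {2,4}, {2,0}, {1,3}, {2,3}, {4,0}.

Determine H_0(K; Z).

H_0 ≅ Z.

Take the total order 0 < 1 < 2 < 3 < 4 on the vertex set. Then K (dimension 1) consists of the simplices:

  0-simplices (5): [0], [1], [2], [3], [4]
  1-simplices (6): [0,2], [0,4], [1,2], [1,3], [2,3], [2,4]

Hence C_0 ≅ Z^5, C_1 ≅ Z^6.

The boundary map ∂_1: C_1 → C_0 maps an edge to its endpoints' difference, ∂[p,q] = q − p. For instance
  ∂[2,3] = [3] − [2].
The 5×6 boundary matrix has rank 4 and Smith normal form diag(1,1,1,1).

Computing H_k = (kernel of ∂_k) / (image of ∂_{k+1}):

  H_0: rank C_0 − rank ∂_1 = 5 − 4 = 1, and the invariant factors of ∂_1 are all 1, so H_0 ≅ Z.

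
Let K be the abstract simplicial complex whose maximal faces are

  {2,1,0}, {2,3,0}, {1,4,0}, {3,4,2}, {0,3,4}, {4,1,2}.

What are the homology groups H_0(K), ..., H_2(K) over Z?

H_0 = Z,  H_1 = 0,  H_2 = Z.

Take the total order 0 < 1 < 2 < 3 < 4 on the vertex set. Then K (dimension 2) consists of the simplices:

  0-simplices (5): [0], [1], [2], [3], [4]
  1-simplices (9): [0,1], [0,2], [0,3], [0,4], [1,2], [1,4], [2,3], [2,4], [3,4]
  2-simplices (6): [0,1,2], [0,1,4], [0,2,3], [0,3,4], [1,2,4], [2,3,4]

giving chain groups C_0 ≅ Z^5, C_1 ≅ Z^9, C_2 ≅ Z^6.

Boundary ∂_1: C_1 → C_0 sends each edge [p,q] (with p < q) to q − p.
This gives a 5×9 integer matrix of rank 4; reducing to Smith normal form yields diagonal entries (1,1,1,1).

Boundary ∂_2: C_2 → C_1 maps a triangle to the signed sum of its edges. For instance
  ∂[0,1,2] = [1,2] − [0,2] + [0,1],
  ∂[2,3,4] = [3,4] − [2,4] + [2,3].
This gives a 9×6 integer matrix of rank 5; reducing to Smith normal form yields diagonal entries (1,1,1,1,1).

From H_k ≅ ker(∂_k) / im(∂_{k+1}) we obtain:

  H_0: rank C_0 − rank ∂_1 = 5 − 4 = 1, and the invariant factors of ∂_1 are all 1, so H_0 ≅ Z.
  H_1: rank ker ∂_1 − rank ∂_2 = (9 − 4) − 5 = 0, and the invariant factors of ∂_2 are all 1, so H_1 ≅ 0.
  H_2: rank ker ∂_2 − rank ∂_3 = (6 − 5) − 0 = 1, and there is no ∂_3, so H_2 ≅ Z.

As a check, the Euler characteristic is 5 − 9 + 6 = 2, which agrees with 1 − 0 + 1 = 2.
(K is a triangulation of the 2-sphere S^2.)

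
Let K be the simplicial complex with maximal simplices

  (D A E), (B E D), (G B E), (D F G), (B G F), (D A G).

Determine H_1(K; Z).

Fix the vertex order A < B < D < E < F < G and write every simplex with vertices in increasing order. Then dim K = 2 and the simplices of K are:

  0-simplices (6): A, B, D, E, F, G
  1-simplices (12): AD, AE, AG, BD, BE, BF, BG, DE, DF, DG, EG, FG
  2-simplices (6): ADE, ADG, BDE, BEG, BFG, DFG

giving chain groups C_0 ≅ Z^6, C_1 ≅ Z^12, C_2 ≅ Z^6.

The boundary map ∂_1: C_1 → C_0 sends each edge [p,q] (with p < q) to q − p. For instance
  ∂BD = D − B.
This gives a 6×12 integer matrix of rank 5; reducing to Smith normal form yields diagonal entries (1,1,1,1,1).

The boundary map ∂_2: C_2 → C_1 sends each 2-simplex [p,q,r] to [q,r] − [p,r] + [p,q]. For instance
  ∂DFG = FG − DG + DF,
  ∂BEG = EG − BG + BE.
This gives a 12×6 integer matrix of rank 6; reducing to Smith normal form yields diagonal entries (1,1,1,1,1,1).

From H_k ≅ ker(∂_k) / im(∂_{k+1}) we obtain:

  H_1: rank ker ∂_1 − rank ∂_2 = (12 − 5) − 6 = 1, and the invariant factors of ∂_2 are all 1, so H_1 = Z.

(K is a triangulation of the cylinder S^1 x I.)

H_1 = Z.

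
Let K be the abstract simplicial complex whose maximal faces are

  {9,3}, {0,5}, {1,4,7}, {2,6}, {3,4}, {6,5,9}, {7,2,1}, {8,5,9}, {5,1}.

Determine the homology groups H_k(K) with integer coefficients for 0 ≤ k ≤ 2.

H_0 = Z,  H_1 = Z^2,  H_2 = 0.

Order the vertices as 0 < 1 < 2 < 3 < 4 < 5 < 6 < 7 < 8 < 9. Listing each simplex with vertices in this order, K has dimension 2 with simplices:

  0-simplices (10): [0], [1], [2], [3], [4], [5], [6], [7], [8], [9]
  1-simplices (15): [0,5], [1,2], [1,4], [1,5], [1,7], [2,6], [2,7], [3,4], [3,9], [4,7], [5,6], [5,8], [5,9], [6,9], [8,9]
  2-simplices (4): [1,2,7], [1,4,7], [5,6,9], [5,8,9]

Hence C_0 ≅ Z^10, C_1 ≅ Z^15, C_2 ≅ Z^4.

∂_1: C_1 → C_0 is given by ∂[p,q] = [q] − [p]. For instance
  ∂[2,7] = [7] − [2].
The resulting 10×15 matrix has rank 9, and its Smith normal form has invariant factors (1,1,1,1,1,1,1,1,1).

∂_2: C_2 → C_1 maps a triangle to the signed sum of its edges. For instance
  ∂[1,2,7] = [2,7] − [1,7] + [1,2],
  ∂[5,6,9] = [6,9] − [5,9] + [5,6].
As a 15×4 matrix over Z this has rank 4, with invariant factors (1,1,1,1).

Computing H_k = (kernel of ∂_k) / (image of ∂_{k+1}):

  H_0: rank C_0 − rank ∂_1 = 10 − 9 = 1, and the invariant factors of ∂_1 are all 1, so H_0 = Z.
  H_1: rank ker ∂_1 − rank ∂_2 = (15 − 9) − 4 = 2, and the invariant factors of ∂_2 are all 1, so H_1 = Z^2.
  H_2: rank ker ∂_2 − rank ∂_3 = (4 − 4) − 0 = 0, and there is no ∂_3, so H_2 = 0.

As a check, the Euler characteristic is 10 − 15 + 4 = -1, which agrees with 1 − 2 + 0 = -1.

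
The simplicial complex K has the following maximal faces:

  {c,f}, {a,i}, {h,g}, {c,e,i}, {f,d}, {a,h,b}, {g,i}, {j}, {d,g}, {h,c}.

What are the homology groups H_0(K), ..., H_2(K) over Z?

Order the vertices as a < b < c < d < e < f < g < h < i < j. Listing each simplex with vertices in this order, K has dimension 2 with simplices:

  0-simplices (10): a, b, c, d, e, f, g, h, i, j
  1-simplices (13): ab, ah, ai, bh, ce, cf, ch, ci, df, dg, ei, gh, gi
  2-simplices (2): abh, cei

Hence C_0 ≅ Z^10, C_1 ≅ Z^13, C_2 ≅ Z^2.

Boundary ∂_1: C_1 → C_0 maps an edge to its endpoints' difference, ∂[p,q] = q − p.
The 10×13 boundary matrix has rank 8 and Smith normal form diag(1,1,1,1,1,1,1,1).

The boundary map ∂_2: C_2 → C_1 sends each 2-simplex [p,q,r] to [q,r] − [p,r] + [p,q]. For instance
  ∂cei = ei − ci + ce,
  ∂abh = bh − ah + ab.
As a 13×2 matrix over Z this has rank 2, with invariant factors (1,1).

From H_k ≅ ker(∂_k) / im(∂_{k+1}) we obtain:

  H_0: rank C_0 − rank ∂_1 = 10 − 8 = 2, and the invariant factors of ∂_1 are all 1, so H_0 = Z^2.
  H_1: rank ker ∂_1 − rank ∂_2 = (13 − 8) − 2 = 3, and the invariant factors of ∂_2 are all 1, so H_1 = Z^3.
  H_2: rank ker ∂_2 − rank ∂_3 = (2 − 2) − 0 = 0, and there is no ∂_3, so H_2 = 0.

As a check, the Euler characteristic is 10 − 13 + 2 = -1, which agrees with 2 − 3 + 0 = -1.

H_0 = Z^2,  H_1 = Z^3,  H_2 = 0.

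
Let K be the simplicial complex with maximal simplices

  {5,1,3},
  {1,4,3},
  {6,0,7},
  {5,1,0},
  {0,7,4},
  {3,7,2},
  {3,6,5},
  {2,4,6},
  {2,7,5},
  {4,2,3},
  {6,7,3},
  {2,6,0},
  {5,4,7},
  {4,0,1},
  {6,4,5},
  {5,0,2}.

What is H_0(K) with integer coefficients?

H_0 = Z.

Take the total order 0 < 1 < 2 < 3 < 4 < 5 < 6 < 7 on the vertex set. Then K (dimension 2) consists of the simplices:

  0-simplices (8): [0], [1], [2], [3], [4], [5], [6], [7]
  1-simplices (24): (24 of them)
  2-simplices (16): [0,1,4], [0,1,5], [0,2,5], [0,2,6], [0,4,7], [0,6,7], [1,3,4], [1,3,5], [2,3,4], [2,3,7], [2,4,6], [2,5,7], [3,5,6], [3,6,7], [4,5,6], [4,5,7]

so the chain groups are C_0 ≅ Z^8, C_1 ≅ Z^24, C_2 ≅ Z^16.

Boundary ∂_1: C_1 → C_0 sends each edge [p,q] (with p < q) to q − p.
As a 8×24 matrix over Z this has rank 7, with invariant factors (1,1,1,1,1,1,1).

∂_2: C_2 → C_1 acts by ∂[p,q,r] = [q,r] − [p,r] + [p,q]. For instance
  ∂[4,5,7] = [5,7] − [4,7] + [4,5],
  ∂[1,3,5] = [3,5] − [1,5] + [1,3].
The resulting 24×16 matrix has rank 15, and its Smith normal form has invariant factors (1,1,1,1,1,1,1,1,1,1,1,1,1,1,1).

From H_k ≅ ker(∂_k) / im(∂_{k+1}) we obtain:

  H_0: rank C_0 − rank ∂_1 = 8 − 7 = 1, and the invariant factors of ∂_1 are all 1, so H_0 ≅ Z.

(K is a triangulation of the torus T^2.)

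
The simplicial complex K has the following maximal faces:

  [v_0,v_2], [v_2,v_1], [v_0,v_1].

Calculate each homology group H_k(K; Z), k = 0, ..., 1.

Fix the vertex order v_0 < v_1 < v_2 and write every simplex with vertices in increasing order. Then dim K = 1 and the simplices of K are:

  0-simplices (3): [v_0], [v_1], [v_2]
  1-simplices (3): [v_0,v_1], [v_0,v_2], [v_1,v_2]

giving chain groups C_0 ≅ Z^3, C_1 ≅ Z^3.

The boundary map ∂_1: C_1 → C_0 is given by ∂[p,q] = [q] − [p].
The 3×3 boundary matrix has rank 2 and Smith normal form diag(1,1).

Reading off H_k = ker ∂_k / im ∂_{k+1}:

  H_0: rank C_0 − rank ∂_1 = 3 − 2 = 1, and the invariant factors of ∂_1 are all 1, so H_0 = Z.
  H_1: rank ker ∂_1 − rank ∂_2 = (3 − 2) − 0 = 1, and there is no ∂_2, so H_1 = Z.

H_0 ≅ Z,  H_1 ≅ Z.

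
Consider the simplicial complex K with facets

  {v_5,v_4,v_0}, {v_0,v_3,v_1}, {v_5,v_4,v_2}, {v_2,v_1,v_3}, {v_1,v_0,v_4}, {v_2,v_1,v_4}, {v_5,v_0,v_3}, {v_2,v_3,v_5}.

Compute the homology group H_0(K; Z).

We work with the vertex ordering v_0 < v_1 < v_2 < v_3 < v_4 < v_5. The simplices of K, each written with vertices in increasing order, are:

  0-simplices (6): [v_0], [v_1], [v_2], [v_3], [v_4], [v_5]
  1-simplices (12): [v_0,v_1], [v_0,v_3], [v_0,v_4], [v_0,v_5], [v_1,v_2], [v_1,v_3], [v_1,v_4], [v_2,v_3], [v_2,v_4], [v_2,v_5], [v_3,v_5], [v_4,v_5]
  2-simplices (8): [v_0,v_1,v_3], [v_0,v_1,v_4], [v_0,v_3,v_5], [v_0,v_4,v_5], [v_1,v_2,v_3], [v_1,v_2,v_4], [v_2,v_3,v_5], [v_2,v_4,v_5]

giving chain groups C_0 ≅ Z^6, C_1 ≅ Z^12, C_2 ≅ Z^8.

The boundary map ∂_1: C_1 → C_0 is given by ∂[p,q] = [q] − [p]. For instance
  ∂[v_3,v_5] = [v_5] − [v_3].
The 6×12 boundary matrix has rank 5 and Smith normal form diag(1,1,1,1,1).

The boundary map ∂_2: C_2 → C_1 sends each 2-simplex [p,q,r] to [q,r] − [p,r] + [p,q]. For instance
  ∂[v_1,v_2,v_4] = [v_2,v_4] − [v_1,v_4] + [v_1,v_2],
  ∂[v_0,v_1,v_3] = [v_1,v_3] − [v_0,v_3] + [v_0,v_1].
This gives a 12×8 integer matrix of rank 7; reducing to Smith normal form yields diagonal entries (1,1,1,1,1,1,1).

Now H_k = ker ∂_k / im ∂_{k+1}, so:

  H_0: rank C_0 − rank ∂_1 = 6 − 5 = 1, and the invariant factors of ∂_1 are all 1, so H_0 ≅ Z.

H_0 ≅ Z.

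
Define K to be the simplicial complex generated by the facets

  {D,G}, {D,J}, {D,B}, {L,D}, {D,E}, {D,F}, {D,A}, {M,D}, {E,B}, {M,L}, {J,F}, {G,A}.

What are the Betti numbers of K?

Fix the vertex order A < B < D < E < F < G < J < L < M and write every simplex with vertices in increasing order. Then dim K = 1 and the simplices of K are:

  0-simplices (9): A, B, D, E, F, G, J, L, M
  1-simplices (12): AD, AG, BD, BE, DE, DF, DG, DJ, DL, DM, FJ, LM

so the chain groups are C_0 ≅ Z^9, C_1 ≅ Z^12.

The boundary map ∂_1: C_1 → C_0 maps an edge to its endpoints' difference, ∂[p,q] = q − p.
The resulting 9×12 matrix has rank 8, and its Smith normal form has invariant factors (1,1,1,1,1,1,1,1).

Reading off H_k = ker ∂_k / im ∂_{k+1}:

  H_0: rank C_0 − rank ∂_1 = 9 − 8 = 1, and the invariant factors of ∂_1 are all 1, so H_0 = Z.
  H_1: rank ker ∂_1 − rank ∂_2 = (12 − 8) − 0 = 4, and there is no ∂_2, so H_1 = Z^4.

(K is a triangulation of a wedge of 4 circles.)

Hence the Betti numbers are b_0 = 1, b_1 = 4.

b_0 = 1, b_1 = 4.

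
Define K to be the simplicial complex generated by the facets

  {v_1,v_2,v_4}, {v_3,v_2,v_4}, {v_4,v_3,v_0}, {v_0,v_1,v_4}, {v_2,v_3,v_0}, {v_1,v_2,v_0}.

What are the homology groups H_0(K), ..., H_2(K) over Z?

Take the total order v_0 < v_1 < v_2 < v_3 < v_4 on the vertex set. Then K (dimension 2) consists of the simplices:

  0-simplices (5): [v_0], [v_1], [v_2], [v_3], [v_4]
  1-simplices (9): [v_0,v_1], [v_0,v_2], [v_0,v_3], [v_0,v_4], [v_1,v_2], [v_1,v_4], [v_2,v_3], [v_2,v_4], [v_3,v_4]
  2-simplices (6): [v_0,v_1,v_2], [v_0,v_1,v_4], [v_0,v_2,v_3], [v_0,v_3,v_4], [v_1,v_2,v_4], [v_2,v_3,v_4]

so the chain groups are C_0 ≅ Z^5, C_1 ≅ Z^9, C_2 ≅ Z^6.

∂_1: C_1 → C_0 sends each edge [p,q] (with p < q) to q − p. For instance
  ∂[v_2,v_4] = [v_4] − [v_2].
The resulting 5×9 matrix has rank 4, and its Smith normal form has invariant factors (1,1,1,1).

The boundary map ∂_2: C_2 → C_1 sends each 2-simplex [p,q,r] to [q,r] − [p,r] + [p,q]. For instance
  ∂[v_0,v_2,v_3] = [v_2,v_3] − [v_0,v_3] + [v_0,v_2],
  ∂[v_1,v_2,v_4] = [v_2,v_4] − [v_1,v_4] + [v_1,v_2].
The 9×6 boundary matrix has rank 5 and Smith normal form diag(1,1,1,1,1).

From H_k ≅ ker(∂_k) / im(∂_{k+1}) we obtain:

  H_0: rank C_0 − rank ∂_1 = 5 − 4 = 1, and the invariant factors of ∂_1 are all 1, so H_0 = Z.
  H_1: rank ker ∂_1 − rank ∂_2 = (9 − 4) − 5 = 0, and the invariant factors of ∂_2 are all 1, so H_1 = 0.
  H_2: rank ker ∂_2 − rank ∂_3 = (6 − 5) − 0 = 1, and there is no ∂_3, so H_2 = Z.

H_0 = Z,  H_1 = 0,  H_2 = Z.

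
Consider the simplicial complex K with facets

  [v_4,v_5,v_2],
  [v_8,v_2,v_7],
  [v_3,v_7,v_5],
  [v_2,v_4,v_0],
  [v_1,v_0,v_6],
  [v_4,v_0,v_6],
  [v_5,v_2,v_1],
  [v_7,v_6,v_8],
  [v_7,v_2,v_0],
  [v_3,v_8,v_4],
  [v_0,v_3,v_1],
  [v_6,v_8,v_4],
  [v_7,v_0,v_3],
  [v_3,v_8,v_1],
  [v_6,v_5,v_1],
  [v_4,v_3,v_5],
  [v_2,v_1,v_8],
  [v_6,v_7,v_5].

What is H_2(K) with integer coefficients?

H_2 ≅ Z.

Take the total order v_0 < v_1 < v_2 < v_3 < v_4 < v_5 < v_6 < v_7 < v_8 on the vertex set. Then K (dimension 2) consists of the simplices:

  0-simplices (9): [v_0], [v_1], [v_2], [v_3], [v_4], [v_5], [v_6], [v_7], [v_8]
  1-simplices (27): (27 of them)
  2-simplices (18): (18 of them)

so the chain groups are C_0 ≅ Z^9, C_1 ≅ Z^27, C_2 ≅ Z^18.

The boundary map ∂_1: C_1 → C_0 sends each edge [p,q] (with p < q) to q − p.
As a 9×27 matrix over Z this has rank 8, with invariant factors (1,1,1,1,1,1,1,1).

The boundary map ∂_2: C_2 → C_1 maps a triangle to the signed sum of its edges. For instance
  ∂[v_2,v_7,v_8] = [v_7,v_8] − [v_2,v_8] + [v_2,v_7],
  ∂[v_0,v_1,v_3] = [v_1,v_3] − [v_0,v_3] + [v_0,v_1].
The 27×18 boundary matrix has rank 17 and Smith normal form diag(1,1,1,1,1,1,1,1,1,1,1,1,1,1,1,1,1).

From H_k ≅ ker(∂_k) / im(∂_{k+1}) we obtain:

  H_2: rank ker ∂_2 − rank ∂_3 = (18 − 17) − 0 = 1, and there is no ∂_3, so H_2 ≅ Z.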